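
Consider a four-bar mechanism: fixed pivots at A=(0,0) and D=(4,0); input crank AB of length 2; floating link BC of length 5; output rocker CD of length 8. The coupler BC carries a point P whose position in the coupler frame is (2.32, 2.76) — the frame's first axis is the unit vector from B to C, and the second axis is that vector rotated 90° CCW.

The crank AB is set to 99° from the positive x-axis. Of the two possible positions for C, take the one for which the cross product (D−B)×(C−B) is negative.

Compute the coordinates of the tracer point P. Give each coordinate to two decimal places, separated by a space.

0.00 -1.62

A=(0,0), D=(4.00,0)
B = A + 2.00·(cos99°, sin99°) = (-0.3129, 1.9754)
|BD| = 4.7437
circle(B,5.00) ∩ circle(D,8.00): a=-1.7388, h=4.6879
  candidates: C₊=(0.0584,6.9616) cross=22.238; C₋=(-3.8459,-1.5627) cross=-22.238
  mode - wants cross < 0 → take C=(-3.8459,-1.5627) (cross=-22.238)
ex = (C−B)/|BC| = (-0.7066,-0.7076); ey = (0.7076,-0.7066)
P = B + 2.32·ex + 2.76·ey = (0.0008,-1.6165)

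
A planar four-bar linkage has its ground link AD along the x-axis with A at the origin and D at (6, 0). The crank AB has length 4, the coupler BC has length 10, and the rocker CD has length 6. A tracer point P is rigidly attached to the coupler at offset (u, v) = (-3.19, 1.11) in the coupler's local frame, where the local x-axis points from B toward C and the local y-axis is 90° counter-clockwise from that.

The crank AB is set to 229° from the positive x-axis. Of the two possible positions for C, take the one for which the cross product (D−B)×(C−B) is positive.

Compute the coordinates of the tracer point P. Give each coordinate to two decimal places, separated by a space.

A=(0,0), D=(6.00,0)
B = A + 4.00·(cos229°, sin229°) = (-2.6242, -3.0188)
|BD| = 9.1373
circle(B,10.00) ∩ circle(D,6.00): a=8.0708, h=5.9044
  candidates: C₊=(3.0426,5.2205) cross=53.951; C₋=(6.9441,-5.9253) cross=-53.951
  mode + wants cross > 0 → take C=(3.0426,5.2205) (cross=53.951)
ex = (C−B)/|BC| = (0.5667,0.8239); ey = (-0.8239,0.5667)
P = B + -3.19·ex + 1.11·ey = (-5.3465,-5.0182)

-5.35 -5.02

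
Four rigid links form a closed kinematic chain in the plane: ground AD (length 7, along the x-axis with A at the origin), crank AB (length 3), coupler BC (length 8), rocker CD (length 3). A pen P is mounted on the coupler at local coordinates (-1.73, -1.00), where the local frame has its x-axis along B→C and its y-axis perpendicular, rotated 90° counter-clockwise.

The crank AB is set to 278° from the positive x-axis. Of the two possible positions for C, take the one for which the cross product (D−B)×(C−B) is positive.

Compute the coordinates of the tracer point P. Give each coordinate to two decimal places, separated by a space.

A=(0,0), D=(7.00,0)
B = A + 3.00·(cos278°, sin278°) = (0.4175, -2.9708)
|BD| = 7.2218
circle(B,8.00) ∩ circle(D,3.00): a=7.4188, h=2.9935
  candidates: C₊=(5.9481,2.8095) cross=21.619; C₋=(8.4110,-2.6475) cross=-21.619
  mode + wants cross > 0 → take C=(5.9481,2.8095) (cross=21.619)
ex = (C−B)/|BC| = (0.6913,0.7225); ey = (-0.7225,0.6913)
P = B + -1.73·ex + -1.00·ey = (-0.0559,-4.9121)

-0.06 -4.91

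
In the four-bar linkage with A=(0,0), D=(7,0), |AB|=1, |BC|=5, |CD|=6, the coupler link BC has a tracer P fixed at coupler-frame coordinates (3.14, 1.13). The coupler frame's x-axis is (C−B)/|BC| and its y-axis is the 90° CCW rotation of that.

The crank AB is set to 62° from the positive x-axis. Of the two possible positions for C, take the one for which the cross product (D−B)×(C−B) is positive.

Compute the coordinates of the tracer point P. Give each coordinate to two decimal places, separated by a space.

1.47 4.07

A=(0,0), D=(7.00,0)
B = A + 1.00·(cos62°, sin62°) = (0.4695, 0.8829)
|BD| = 6.5899
circle(B,5.00) ∩ circle(D,6.00): a=2.4604, h=4.3528
  candidates: C₊=(3.4909,4.8668) cross=28.685; C₋=(2.3245,-3.7602) cross=-28.685
  mode + wants cross > 0 → take C=(3.4909,4.8668) (cross=28.685)
ex = (C−B)/|BC| = (0.6043,0.7968); ey = (-0.7968,0.6043)
P = B + 3.14·ex + 1.13·ey = (1.4665,4.0677)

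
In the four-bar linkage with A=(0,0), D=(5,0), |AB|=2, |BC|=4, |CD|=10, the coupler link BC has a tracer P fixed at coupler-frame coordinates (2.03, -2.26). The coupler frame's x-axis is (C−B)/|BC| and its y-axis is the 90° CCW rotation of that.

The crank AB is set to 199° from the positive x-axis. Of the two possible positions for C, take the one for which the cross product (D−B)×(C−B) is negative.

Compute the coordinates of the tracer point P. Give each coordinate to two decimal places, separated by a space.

A=(0,0), D=(5.00,0)
B = A + 2.00·(cos199°, sin199°) = (-1.8910, -0.6511)
|BD| = 6.9217
circle(B,4.00) ∩ circle(D,10.00): a=-2.6070, h=3.0338
  candidates: C₊=(-4.7718,2.1239) cross=20.999; C₋=(-4.2011,-3.9167) cross=-20.999
  mode - wants cross < 0 → take C=(-4.2011,-3.9167) (cross=-20.999)
ex = (C−B)/|BC| = (-0.5775,-0.8164); ey = (0.8164,-0.5775)
P = B + 2.03·ex + -2.26·ey = (-4.9084,-1.0032)

-4.91 -1.00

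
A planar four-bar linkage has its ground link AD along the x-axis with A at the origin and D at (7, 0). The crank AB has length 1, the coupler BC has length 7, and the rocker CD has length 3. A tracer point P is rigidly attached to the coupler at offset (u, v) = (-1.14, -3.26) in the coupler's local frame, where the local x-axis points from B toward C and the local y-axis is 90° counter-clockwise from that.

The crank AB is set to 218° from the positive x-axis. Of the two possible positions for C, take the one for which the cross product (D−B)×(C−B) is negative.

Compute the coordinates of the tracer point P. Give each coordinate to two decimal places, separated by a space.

A=(0,0), D=(7.00,0)
B = A + 1.00·(cos218°, sin218°) = (-0.7880, -0.6157)
|BD| = 7.8123
circle(B,7.00) ∩ circle(D,3.00): a=6.4662, h=2.6811
  candidates: C₊=(5.4468,2.5666) cross=20.945; C₋=(5.8694,-2.7788) cross=-20.945
  mode - wants cross < 0 → take C=(5.8694,-2.7788) (cross=-20.945)
ex = (C−B)/|BC| = (0.9511,-0.3090); ey = (0.3090,0.9511)
P = B + -1.14·ex + -3.26·ey = (-2.8796,-3.3638)

-2.88 -3.36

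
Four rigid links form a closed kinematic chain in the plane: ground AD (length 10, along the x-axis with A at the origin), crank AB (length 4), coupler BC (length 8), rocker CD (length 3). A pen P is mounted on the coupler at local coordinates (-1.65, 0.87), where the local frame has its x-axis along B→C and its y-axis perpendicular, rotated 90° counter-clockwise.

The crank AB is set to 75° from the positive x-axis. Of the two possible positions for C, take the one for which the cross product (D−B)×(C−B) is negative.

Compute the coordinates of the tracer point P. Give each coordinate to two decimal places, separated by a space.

A=(0,0), D=(10.00,0)
B = A + 4.00·(cos75°, sin75°) = (1.0353, 3.8637)
|BD| = 9.7619
circle(B,8.00) ∩ circle(D,3.00): a=7.6980, h=2.1773
  candidates: C₊=(8.9664,2.8163) cross=21.254; C₋=(7.2429,-1.1826) cross=-21.254
  mode - wants cross < 0 → take C=(7.2429,-1.1826) (cross=-21.254)
ex = (C−B)/|BC| = (0.7760,-0.6308); ey = (0.6308,0.7760)
P = B + -1.65·ex + 0.87·ey = (0.3037,5.5796)

0.30 5.58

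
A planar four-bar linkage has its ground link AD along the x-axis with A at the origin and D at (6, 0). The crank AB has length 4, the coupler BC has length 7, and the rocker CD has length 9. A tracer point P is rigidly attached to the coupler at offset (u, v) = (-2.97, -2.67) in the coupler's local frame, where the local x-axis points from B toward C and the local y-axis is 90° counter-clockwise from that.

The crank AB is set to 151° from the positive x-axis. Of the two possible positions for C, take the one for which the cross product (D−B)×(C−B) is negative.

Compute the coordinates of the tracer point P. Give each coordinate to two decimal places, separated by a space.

A=(0,0), D=(6.00,0)
B = A + 4.00·(cos151°, sin151°) = (-3.4985, 1.9392)
|BD| = 9.6944
circle(B,7.00) ∩ circle(D,9.00): a=3.1968, h=6.2274
  candidates: C₊=(0.8794,7.4013) cross=60.371; C₋=(-1.6120,-4.8018) cross=-60.371
  mode - wants cross < 0 → take C=(-1.6120,-4.8018) (cross=-60.371)
ex = (C−B)/|BC| = (0.2695,-0.9630); ey = (0.9630,0.2695)
P = B + -2.97·ex + -2.67·ey = (-6.8701,4.0798)

-6.87 4.08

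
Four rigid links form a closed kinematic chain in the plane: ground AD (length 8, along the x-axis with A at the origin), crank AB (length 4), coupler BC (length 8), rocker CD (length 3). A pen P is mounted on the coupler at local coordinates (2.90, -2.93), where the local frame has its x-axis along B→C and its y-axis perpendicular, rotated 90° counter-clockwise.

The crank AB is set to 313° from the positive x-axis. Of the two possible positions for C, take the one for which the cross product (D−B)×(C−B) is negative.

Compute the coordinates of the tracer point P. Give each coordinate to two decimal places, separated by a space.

6.10 -5.29

A=(0,0), D=(8.00,0)
B = A + 4.00·(cos313°, sin313°) = (2.7280, -2.9254)
|BD| = 6.0293
circle(B,8.00) ∩ circle(D,3.00): a=7.5757, h=2.5707
  candidates: C₊=(8.1049,2.9982) cross=15.499; C₋=(10.5995,-1.4975) cross=-15.499
  mode - wants cross < 0 → take C=(10.5995,-1.4975) (cross=-15.499)
ex = (C−B)/|BC| = (0.9839,0.1785); ey = (-0.1785,0.9839)
P = B + 2.90·ex + -2.93·ey = (6.1044,-5.2907)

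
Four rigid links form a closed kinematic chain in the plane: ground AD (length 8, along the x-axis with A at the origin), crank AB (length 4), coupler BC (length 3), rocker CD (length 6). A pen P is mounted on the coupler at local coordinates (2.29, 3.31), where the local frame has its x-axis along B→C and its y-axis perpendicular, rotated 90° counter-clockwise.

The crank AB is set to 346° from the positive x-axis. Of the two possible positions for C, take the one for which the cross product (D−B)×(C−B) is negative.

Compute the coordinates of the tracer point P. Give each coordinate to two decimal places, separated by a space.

A=(0,0), D=(8.00,0)
B = A + 4.00·(cos346°, sin346°) = (3.8812, -0.9677)
|BD| = 4.2310
circle(B,3.00) ∩ circle(D,6.00): a=-1.0753, h=2.8007
  candidates: C₊=(2.1938,1.5128) cross=11.850; C₋=(3.4750,-3.9401) cross=-11.850
  mode - wants cross < 0 → take C=(3.4750,-3.9401) (cross=-11.850)
ex = (C−B)/|BC| = (-0.1354,-0.9908); ey = (0.9908,-0.1354)
P = B + 2.29·ex + 3.31·ey = (6.8506,-3.6848)

6.85 -3.68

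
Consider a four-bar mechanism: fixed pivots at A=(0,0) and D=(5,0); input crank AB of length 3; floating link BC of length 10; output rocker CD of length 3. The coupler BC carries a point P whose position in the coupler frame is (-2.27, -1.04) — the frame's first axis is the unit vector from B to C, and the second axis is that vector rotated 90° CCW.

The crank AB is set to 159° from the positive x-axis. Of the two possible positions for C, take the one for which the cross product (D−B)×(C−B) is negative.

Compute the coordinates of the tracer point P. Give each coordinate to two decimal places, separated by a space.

A=(0,0), D=(5.00,0)
B = A + 3.00·(cos159°, sin159°) = (-2.8007, 1.0751)
|BD| = 7.8745
circle(B,10.00) ∩ circle(D,3.00): a=9.7154, h=2.3688
  candidates: C₊=(7.1471,2.0952) cross=18.653; C₋=(6.5003,-2.5979) cross=-18.653
  mode - wants cross < 0 → take C=(6.5003,-2.5979) (cross=-18.653)
ex = (C−B)/|BC| = (0.9301,-0.3673); ey = (0.3673,0.9301)
P = B + -2.27·ex + -1.04·ey = (-5.2941,0.9416)

-5.29 0.94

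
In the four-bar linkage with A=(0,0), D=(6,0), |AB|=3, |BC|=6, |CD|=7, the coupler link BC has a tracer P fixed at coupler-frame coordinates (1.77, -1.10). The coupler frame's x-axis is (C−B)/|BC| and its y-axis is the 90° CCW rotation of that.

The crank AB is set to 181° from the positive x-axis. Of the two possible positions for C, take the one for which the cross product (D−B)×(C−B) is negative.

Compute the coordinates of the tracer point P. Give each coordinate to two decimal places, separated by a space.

-2.73 -2.12

A=(0,0), D=(6.00,0)
B = A + 3.00·(cos181°, sin181°) = (-2.9995, -0.0524)
|BD| = 8.9997
circle(B,6.00) ∩ circle(D,7.00): a=3.7776, h=4.6615
  candidates: C₊=(0.7509,4.6311) cross=41.952; C₋=(0.8051,-4.6918) cross=-41.952
  mode - wants cross < 0 → take C=(0.8051,-4.6918) (cross=-41.952)
ex = (C−B)/|BC| = (0.6341,-0.7732); ey = (0.7732,0.6341)
P = B + 1.77·ex + -1.10·ey = (-2.7277,-2.1185)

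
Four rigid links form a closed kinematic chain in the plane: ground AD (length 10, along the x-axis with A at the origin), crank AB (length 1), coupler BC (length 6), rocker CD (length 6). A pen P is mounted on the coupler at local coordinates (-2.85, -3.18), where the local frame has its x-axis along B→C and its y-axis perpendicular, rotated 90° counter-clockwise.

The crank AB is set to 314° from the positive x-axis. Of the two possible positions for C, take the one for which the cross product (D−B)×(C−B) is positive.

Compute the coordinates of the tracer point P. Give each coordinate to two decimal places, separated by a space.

A=(0,0), D=(10.00,0)
B = A + 1.00·(cos314°, sin314°) = (0.6947, -0.7193)
|BD| = 9.3331
circle(B,6.00) ∩ circle(D,6.00): a=4.6666, h=3.7714
  candidates: C₊=(5.0567,3.4005) cross=35.199; C₋=(5.6380,-4.1198) cross=-35.199
  mode + wants cross > 0 → take C=(5.0567,3.4005) (cross=35.199)
ex = (C−B)/|BC| = (0.7270,0.6866); ey = (-0.6866,0.7270)
P = B + -2.85·ex + -3.18·ey = (0.8062,-4.9881)

0.81 -4.99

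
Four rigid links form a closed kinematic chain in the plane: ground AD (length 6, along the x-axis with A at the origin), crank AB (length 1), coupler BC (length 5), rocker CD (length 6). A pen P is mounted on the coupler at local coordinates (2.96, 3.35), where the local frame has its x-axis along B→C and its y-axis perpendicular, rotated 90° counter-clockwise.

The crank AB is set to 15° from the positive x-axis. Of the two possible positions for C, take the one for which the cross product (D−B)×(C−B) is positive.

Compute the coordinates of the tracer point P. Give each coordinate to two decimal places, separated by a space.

-1.20 4.17

A=(0,0), D=(6.00,0)
B = A + 1.00·(cos15°, sin15°) = (0.9659, 0.2588)
|BD| = 5.0407
circle(B,5.00) ∩ circle(D,6.00): a=1.4292, h=4.7914
  candidates: C₊=(2.6393,4.9705) cross=24.152; C₋=(2.1473,-4.5996) cross=-24.152
  mode + wants cross > 0 → take C=(2.6393,4.9705) (cross=24.152)
ex = (C−B)/|BC| = (0.3347,0.9423); ey = (-0.9423,0.3347)
P = B + 2.96·ex + 3.35·ey = (-1.2003,4.1693)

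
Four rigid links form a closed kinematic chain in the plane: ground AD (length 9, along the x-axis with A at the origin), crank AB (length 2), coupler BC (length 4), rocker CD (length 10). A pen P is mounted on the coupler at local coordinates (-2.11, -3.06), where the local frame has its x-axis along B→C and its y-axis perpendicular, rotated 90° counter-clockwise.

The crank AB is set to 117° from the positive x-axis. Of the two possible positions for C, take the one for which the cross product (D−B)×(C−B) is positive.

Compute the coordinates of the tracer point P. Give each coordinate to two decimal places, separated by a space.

1.10 -1.34

A=(0,0), D=(9.00,0)
B = A + 2.00·(cos117°, sin117°) = (-0.9080, 1.7820)
|BD| = 10.0670
circle(B,4.00) ∩ circle(D,10.00): a=0.8614, h=3.9061
  candidates: C₊=(0.6313,5.4740) cross=39.323; C₋=(-0.7516,-2.2149) cross=-39.323
  mode + wants cross > 0 → take C=(0.6313,5.4740) (cross=39.323)
ex = (C−B)/|BC| = (0.3848,0.9230); ey = (-0.9230,0.3848)
P = B + -2.11·ex + -3.06·ey = (1.1044,-1.3430)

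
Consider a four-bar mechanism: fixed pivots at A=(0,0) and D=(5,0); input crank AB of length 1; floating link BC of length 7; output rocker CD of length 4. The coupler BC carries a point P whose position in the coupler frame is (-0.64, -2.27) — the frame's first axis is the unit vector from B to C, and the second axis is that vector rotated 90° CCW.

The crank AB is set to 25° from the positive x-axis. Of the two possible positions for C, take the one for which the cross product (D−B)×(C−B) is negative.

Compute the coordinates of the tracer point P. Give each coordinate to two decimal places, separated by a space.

A=(0,0), D=(5.00,0)
B = A + 1.00·(cos25°, sin25°) = (0.9063, 0.4226)
|BD| = 4.1154
circle(B,7.00) ∩ circle(D,4.00): a=6.0670, h=3.4916
  candidates: C₊=(7.2998,3.2728) cross=14.370; C₋=(6.5827,-3.6736) cross=-14.370
  mode - wants cross < 0 → take C=(6.5827,-3.6736) (cross=-14.370)
ex = (C−B)/|BC| = (0.8109,-0.5852); ey = (0.5852,0.8109)
P = B + -0.64·ex + -2.27·ey = (-0.9410,-1.0436)

-0.94 -1.04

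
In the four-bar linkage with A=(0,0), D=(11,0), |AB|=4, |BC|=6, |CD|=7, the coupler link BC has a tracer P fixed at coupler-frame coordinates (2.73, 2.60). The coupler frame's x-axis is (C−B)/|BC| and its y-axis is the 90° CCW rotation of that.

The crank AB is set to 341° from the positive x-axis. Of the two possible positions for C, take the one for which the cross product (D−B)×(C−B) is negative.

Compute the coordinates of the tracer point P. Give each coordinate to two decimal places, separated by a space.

A=(0,0), D=(11.00,0)
B = A + 4.00·(cos341°, sin341°) = (3.7821, -1.3023)
|BD| = 7.3345
circle(B,6.00) ∩ circle(D,7.00): a=2.7810, h=5.3166
  candidates: C₊=(5.5749,4.4236) cross=38.994; C₋=(7.4629,-6.0406) cross=-38.994
  mode - wants cross < 0 → take C=(7.4629,-6.0406) (cross=-38.994)
ex = (C−B)/|BC| = (0.6135,-0.7897); ey = (0.7897,0.6135)
P = B + 2.73·ex + 2.60·ey = (7.5101,-1.8632)

7.51 -1.86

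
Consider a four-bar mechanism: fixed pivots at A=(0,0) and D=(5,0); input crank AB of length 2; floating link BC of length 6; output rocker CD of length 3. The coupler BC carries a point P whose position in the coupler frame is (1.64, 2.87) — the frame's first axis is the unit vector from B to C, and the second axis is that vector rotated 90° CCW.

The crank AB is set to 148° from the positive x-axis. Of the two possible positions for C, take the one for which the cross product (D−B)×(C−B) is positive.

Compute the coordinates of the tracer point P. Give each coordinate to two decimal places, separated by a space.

-0.98 4.29

A=(0,0), D=(5.00,0)
B = A + 2.00·(cos148°, sin148°) = (-1.6961, 1.0598)
|BD| = 6.7795
circle(B,6.00) ∩ circle(D,3.00): a=5.3810, h=2.6541
  candidates: C₊=(4.0337,2.8401) cross=17.994; C₋=(3.2039,-2.4029) cross=-17.994
  mode + wants cross > 0 → take C=(4.0337,2.8401) (cross=17.994)
ex = (C−B)/|BC| = (0.9550,0.2967); ey = (-0.2967,0.9550)
P = B + 1.64·ex + 2.87·ey = (-0.9815,4.2872)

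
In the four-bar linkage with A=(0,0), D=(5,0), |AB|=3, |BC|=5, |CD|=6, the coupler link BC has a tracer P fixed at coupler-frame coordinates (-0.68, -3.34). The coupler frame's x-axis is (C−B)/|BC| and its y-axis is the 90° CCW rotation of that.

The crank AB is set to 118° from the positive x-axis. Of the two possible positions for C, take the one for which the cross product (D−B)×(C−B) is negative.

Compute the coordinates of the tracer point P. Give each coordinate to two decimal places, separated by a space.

A=(0,0), D=(5.00,0)
B = A + 3.00·(cos118°, sin118°) = (-1.4084, 2.6488)
|BD| = 6.9343
circle(B,5.00) ∩ circle(D,6.00): a=2.6740, h=4.2249
  candidates: C₊=(2.6767,5.5319) cross=29.297; C₋=(-0.5511,-2.2771) cross=-29.297
  mode - wants cross < 0 → take C=(-0.5511,-2.2771) (cross=-29.297)
ex = (C−B)/|BC| = (0.1715,-0.9852); ey = (0.9852,0.1715)
P = B + -0.68·ex + -3.34·ey = (-4.8155,2.7461)

-4.82 2.75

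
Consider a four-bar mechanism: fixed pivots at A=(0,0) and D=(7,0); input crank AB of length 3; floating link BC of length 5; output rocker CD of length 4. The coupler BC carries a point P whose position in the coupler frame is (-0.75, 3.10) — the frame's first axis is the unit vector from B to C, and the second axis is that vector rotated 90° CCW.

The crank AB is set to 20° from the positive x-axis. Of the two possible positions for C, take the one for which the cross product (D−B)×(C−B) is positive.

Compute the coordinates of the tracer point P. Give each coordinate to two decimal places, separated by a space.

A=(0,0), D=(7.00,0)
B = A + 3.00·(cos20°, sin20°) = (2.8191, 1.0261)
|BD| = 4.3050
circle(B,5.00) ∩ circle(D,4.00): a=3.1978, h=3.8437
  candidates: C₊=(6.8408,3.9968) cross=16.547; C₋=(5.0086,-3.4690) cross=-16.547
  mode + wants cross > 0 → take C=(6.8408,3.9968) (cross=16.547)
ex = (C−B)/|BC| = (0.8044,0.5942); ey = (-0.5942,0.8044)
P = B + -0.75·ex + 3.10·ey = (0.3739,3.0739)

0.37 3.07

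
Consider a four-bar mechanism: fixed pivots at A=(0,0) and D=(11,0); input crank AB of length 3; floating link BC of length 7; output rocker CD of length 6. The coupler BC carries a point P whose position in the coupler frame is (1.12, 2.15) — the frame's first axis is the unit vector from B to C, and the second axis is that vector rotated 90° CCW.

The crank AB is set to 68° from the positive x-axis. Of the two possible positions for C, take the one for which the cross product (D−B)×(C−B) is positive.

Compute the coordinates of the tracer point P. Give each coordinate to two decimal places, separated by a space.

1.49 5.18

A=(0,0), D=(11.00,0)
B = A + 3.00·(cos68°, sin68°) = (1.1238, 2.7816)
|BD| = 10.2604
circle(B,7.00) ∩ circle(D,6.00): a=5.7637, h=3.9724
  candidates: C₊=(7.7486,5.0426) cross=40.758; C₋=(5.5948,-2.6046) cross=-40.758
  mode + wants cross > 0 → take C=(7.7486,5.0426) (cross=40.758)
ex = (C−B)/|BC| = (0.9464,0.3230); ey = (-0.3230,0.9464)
P = B + 1.12·ex + 2.15·ey = (1.4893,5.1781)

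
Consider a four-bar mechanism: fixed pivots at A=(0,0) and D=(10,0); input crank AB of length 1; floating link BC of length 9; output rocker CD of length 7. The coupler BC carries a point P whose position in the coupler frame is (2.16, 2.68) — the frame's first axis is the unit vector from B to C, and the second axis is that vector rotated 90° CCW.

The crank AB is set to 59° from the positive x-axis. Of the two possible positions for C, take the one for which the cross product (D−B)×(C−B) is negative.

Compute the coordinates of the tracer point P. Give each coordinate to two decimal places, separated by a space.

3.96 0.96

A=(0,0), D=(10.00,0)
B = A + 1.00·(cos59°, sin59°) = (0.5150, 0.8572)
|BD| = 9.5236
circle(B,9.00) ∩ circle(D,7.00): a=6.4418, h=6.2851
  candidates: C₊=(7.4964,6.5370) cross=59.857; C₋=(6.3650,-5.9822) cross=-59.857
  mode - wants cross < 0 → take C=(6.3650,-5.9822) (cross=-59.857)
ex = (C−B)/|BC| = (0.6500,-0.7599); ey = (0.7599,0.6500)
P = B + 2.16·ex + 2.68·ey = (3.9557,0.9577)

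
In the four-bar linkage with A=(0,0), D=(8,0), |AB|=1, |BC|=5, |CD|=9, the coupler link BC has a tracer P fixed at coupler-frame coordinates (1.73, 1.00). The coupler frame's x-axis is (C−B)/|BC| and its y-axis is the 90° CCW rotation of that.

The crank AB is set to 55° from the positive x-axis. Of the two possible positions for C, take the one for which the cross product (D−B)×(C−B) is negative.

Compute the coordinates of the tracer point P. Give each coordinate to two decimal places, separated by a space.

1.37 -1.01

A=(0,0), D=(8.00,0)
B = A + 1.00·(cos55°, sin55°) = (0.5736, 0.8192)
|BD| = 7.4715
circle(B,5.00) ∩ circle(D,9.00): a=-0.0119, h=5.0000
  candidates: C₊=(1.1100,5.7903) cross=37.357; C₋=(0.0136,-4.1494) cross=-37.357
  mode - wants cross < 0 → take C=(0.0136,-4.1494) (cross=-37.357)
ex = (C−B)/|BC| = (-0.1120,-0.9937); ey = (0.9937,-0.1120)
P = B + 1.73·ex + 1.00·ey = (1.3735,-1.0120)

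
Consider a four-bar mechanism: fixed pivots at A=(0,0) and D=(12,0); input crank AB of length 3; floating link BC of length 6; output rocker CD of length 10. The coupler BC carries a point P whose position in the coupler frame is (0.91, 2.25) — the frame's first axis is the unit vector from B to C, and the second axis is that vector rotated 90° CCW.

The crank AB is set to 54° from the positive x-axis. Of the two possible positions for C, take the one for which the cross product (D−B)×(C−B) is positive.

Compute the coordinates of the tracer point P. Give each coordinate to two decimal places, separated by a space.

A=(0,0), D=(12.00,0)
B = A + 3.00·(cos54°, sin54°) = (1.7634, 2.4271)
|BD| = 10.5204
circle(B,6.00) ∩ circle(D,10.00): a=2.2185, h=5.5748
  candidates: C₊=(5.2081,7.3396) cross=58.649; C₋=(2.6359,-3.5092) cross=-58.649
  mode + wants cross > 0 → take C=(5.2081,7.3396) (cross=58.649)
ex = (C−B)/|BC| = (0.5741,0.8188); ey = (-0.8188,0.5741)
P = B + 0.91·ex + 2.25·ey = (0.4436,4.4639)

0.44 4.46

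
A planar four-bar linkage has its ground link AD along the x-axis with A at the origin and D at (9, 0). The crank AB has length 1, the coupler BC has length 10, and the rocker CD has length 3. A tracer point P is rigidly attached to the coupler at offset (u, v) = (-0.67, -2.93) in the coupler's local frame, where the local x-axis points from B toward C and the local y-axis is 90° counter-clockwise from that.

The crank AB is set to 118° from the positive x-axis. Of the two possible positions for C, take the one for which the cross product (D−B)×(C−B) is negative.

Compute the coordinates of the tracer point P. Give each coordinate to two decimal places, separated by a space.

-2.22 -1.56

A=(0,0), D=(9.00,0)
B = A + 1.00·(cos118°, sin118°) = (-0.4695, 0.8829)
|BD| = 9.5105
circle(B,10.00) ∩ circle(D,3.00): a=9.5394, h=2.9999
  candidates: C₊=(9.3073,2.9842) cross=28.530; C₋=(8.7503,-2.9896) cross=-28.530
  mode - wants cross < 0 → take C=(8.7503,-2.9896) (cross=-28.530)
ex = (C−B)/|BC| = (0.9220,-0.3873); ey = (0.3873,0.9220)
P = B + -0.67·ex + -2.93·ey = (-2.2218,-1.5590)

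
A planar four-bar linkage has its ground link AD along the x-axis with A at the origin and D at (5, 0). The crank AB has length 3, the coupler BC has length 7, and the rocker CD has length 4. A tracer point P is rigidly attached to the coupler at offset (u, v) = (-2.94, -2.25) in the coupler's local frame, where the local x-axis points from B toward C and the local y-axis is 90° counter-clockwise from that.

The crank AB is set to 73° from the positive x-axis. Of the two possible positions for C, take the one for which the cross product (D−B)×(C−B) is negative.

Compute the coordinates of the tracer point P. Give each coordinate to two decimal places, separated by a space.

-2.28 4.80

A=(0,0), D=(5.00,0)
B = A + 3.00·(cos73°, sin73°) = (0.8771, 2.8689)
|BD| = 5.0228
circle(B,7.00) ∩ circle(D,4.00): a=5.7964, h=3.9245
  candidates: C₊=(7.8765,2.7795) cross=19.712; C₋=(3.3934,-3.6632) cross=-19.712
  mode - wants cross < 0 → take C=(3.3934,-3.6632) (cross=-19.712)
ex = (C−B)/|BC| = (0.3595,-0.9332); ey = (0.9332,0.3595)
P = B + -2.94·ex + -2.25·ey = (-2.2793,4.8036)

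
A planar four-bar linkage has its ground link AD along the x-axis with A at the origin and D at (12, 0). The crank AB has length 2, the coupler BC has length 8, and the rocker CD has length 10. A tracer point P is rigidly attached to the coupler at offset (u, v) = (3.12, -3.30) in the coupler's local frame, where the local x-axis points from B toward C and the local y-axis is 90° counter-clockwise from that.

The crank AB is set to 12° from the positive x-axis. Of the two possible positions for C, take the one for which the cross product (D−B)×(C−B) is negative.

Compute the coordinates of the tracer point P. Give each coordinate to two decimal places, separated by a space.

0.03 -3.70

A=(0,0), D=(12.00,0)
B = A + 2.00·(cos12°, sin12°) = (1.9563, 0.4158)
|BD| = 10.0523
circle(B,8.00) ∩ circle(D,10.00): a=3.2355, h=7.3165
  candidates: C₊=(5.4917,7.5922) cross=73.548; C₋=(4.8864,-7.0283) cross=-73.548
  mode - wants cross < 0 → take C=(4.8864,-7.0283) (cross=-73.548)
ex = (C−B)/|BC| = (0.3663,-0.9305); ey = (0.9305,0.3663)
P = B + 3.12·ex + -3.30·ey = (0.0283,-3.6960)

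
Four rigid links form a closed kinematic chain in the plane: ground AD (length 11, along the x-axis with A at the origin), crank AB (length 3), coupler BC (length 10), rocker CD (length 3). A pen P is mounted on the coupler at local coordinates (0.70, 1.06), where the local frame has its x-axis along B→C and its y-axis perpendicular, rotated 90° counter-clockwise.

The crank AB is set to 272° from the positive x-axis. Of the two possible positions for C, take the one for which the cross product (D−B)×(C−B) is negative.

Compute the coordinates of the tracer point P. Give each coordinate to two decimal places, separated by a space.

0.79 -1.93

A=(0,0), D=(11.00,0)
B = A + 3.00·(cos272°, sin272°) = (0.1047, -2.9982)
|BD| = 11.3003
circle(B,10.00) ∩ circle(D,3.00): a=9.6766, h=2.5226
  candidates: C₊=(8.7652,2.0014) cross=28.506; C₋=(10.1038,-2.8630) cross=-28.506
  mode - wants cross < 0 → take C=(10.1038,-2.8630) (cross=-28.506)
ex = (C−B)/|BC| = (0.9999,0.0135); ey = (-0.0135,0.9999)
P = B + 0.70·ex + 1.06·ey = (0.7903,-1.9288)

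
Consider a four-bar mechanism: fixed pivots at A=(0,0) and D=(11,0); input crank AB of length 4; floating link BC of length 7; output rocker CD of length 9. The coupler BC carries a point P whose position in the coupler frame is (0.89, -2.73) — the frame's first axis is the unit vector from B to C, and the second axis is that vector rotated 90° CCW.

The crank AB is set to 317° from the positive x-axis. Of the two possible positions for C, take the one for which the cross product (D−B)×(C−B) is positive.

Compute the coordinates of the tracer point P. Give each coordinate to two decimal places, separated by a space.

A=(0,0), D=(11.00,0)
B = A + 4.00·(cos317°, sin317°) = (2.9254, -2.7280)
|BD| = 8.5230
circle(B,7.00) ∩ circle(D,9.00): a=2.3842, h=6.5815
  candidates: C₊=(3.0776,4.2704) cross=56.094; C₋=(7.2908,-8.2001) cross=-56.094
  mode + wants cross > 0 → take C=(3.0776,4.2704) (cross=56.094)
ex = (C−B)/|BC| = (0.0217,0.9998); ey = (-0.9998,0.0217)
P = B + 0.89·ex + -2.73·ey = (5.6741,-1.8976)

5.67 -1.90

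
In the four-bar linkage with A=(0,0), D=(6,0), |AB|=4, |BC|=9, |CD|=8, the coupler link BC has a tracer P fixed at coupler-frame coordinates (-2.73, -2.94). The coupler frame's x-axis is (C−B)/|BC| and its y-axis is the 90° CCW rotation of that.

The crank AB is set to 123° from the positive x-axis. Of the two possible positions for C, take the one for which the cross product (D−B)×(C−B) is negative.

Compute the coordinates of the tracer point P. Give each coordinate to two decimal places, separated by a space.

A=(0,0), D=(6.00,0)
B = A + 4.00·(cos123°, sin123°) = (-2.1786, 3.3547)
|BD| = 8.8398
circle(B,9.00) ∩ circle(D,8.00): a=5.3815, h=7.2139
  candidates: C₊=(5.5380,7.9866) cross=63.769; C₋=(0.0627,-5.3618) cross=-63.769
  mode - wants cross < 0 → take C=(0.0627,-5.3618) (cross=-63.769)
ex = (C−B)/|BC| = (0.2490,-0.9685); ey = (0.9685,0.2490)
P = B + -2.73·ex + -2.94·ey = (-5.7058,5.2665)

-5.71 5.27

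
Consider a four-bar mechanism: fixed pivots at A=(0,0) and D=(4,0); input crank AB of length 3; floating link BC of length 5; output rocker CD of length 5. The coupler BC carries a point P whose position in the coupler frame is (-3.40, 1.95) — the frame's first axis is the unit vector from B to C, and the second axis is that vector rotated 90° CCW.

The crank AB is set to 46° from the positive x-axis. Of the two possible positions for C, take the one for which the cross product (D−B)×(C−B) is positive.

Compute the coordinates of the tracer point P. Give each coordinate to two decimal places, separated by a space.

A=(0,0), D=(4.00,0)
B = A + 3.00·(cos46°, sin46°) = (2.0840, 2.1580)
|BD| = 2.8859
circle(B,5.00) ∩ circle(D,5.00): a=1.4429, h=4.7873
  candidates: C₊=(6.6219,4.2574) cross=13.815; C₋=(-0.5379,-2.0994) cross=-13.815
  mode + wants cross > 0 → take C=(6.6219,4.2574) (cross=13.815)
ex = (C−B)/|BC| = (0.9076,0.4199); ey = (-0.4199,0.9076)
P = B + -3.40·ex + 1.95·ey = (-1.8206,2.5002)

-1.82 2.50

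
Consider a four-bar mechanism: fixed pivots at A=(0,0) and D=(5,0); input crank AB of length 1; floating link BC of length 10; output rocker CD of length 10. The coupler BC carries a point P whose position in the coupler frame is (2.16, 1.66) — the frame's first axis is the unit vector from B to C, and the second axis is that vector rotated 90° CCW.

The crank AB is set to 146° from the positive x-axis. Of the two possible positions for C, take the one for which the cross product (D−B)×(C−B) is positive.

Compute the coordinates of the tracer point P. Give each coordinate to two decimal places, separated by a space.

-1.54 3.19

A=(0,0), D=(5.00,0)
B = A + 1.00·(cos146°, sin146°) = (-0.8290, 0.5592)
|BD| = 5.8558
circle(B,10.00) ∩ circle(D,10.00): a=2.9279, h=9.5618
  candidates: C₊=(2.9986,9.7977) cross=55.992; C₋=(1.1724,-9.2385) cross=-55.992
  mode + wants cross > 0 → take C=(2.9986,9.7977) (cross=55.992)
ex = (C−B)/|BC| = (0.3828,0.9238); ey = (-0.9238,0.3828)
P = B + 2.16·ex + 1.66·ey = (-1.5359,3.1901)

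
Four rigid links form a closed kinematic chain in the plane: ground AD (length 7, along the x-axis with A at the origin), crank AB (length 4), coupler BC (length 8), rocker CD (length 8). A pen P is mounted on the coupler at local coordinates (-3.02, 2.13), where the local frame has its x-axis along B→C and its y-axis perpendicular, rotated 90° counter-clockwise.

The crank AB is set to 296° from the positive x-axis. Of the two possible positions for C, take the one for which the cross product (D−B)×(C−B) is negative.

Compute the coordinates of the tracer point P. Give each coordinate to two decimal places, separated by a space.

0.33 -0.18

A=(0,0), D=(7.00,0)
B = A + 4.00·(cos296°, sin296°) = (1.7535, -3.5952)
|BD| = 6.3601
circle(B,8.00) ∩ circle(D,8.00): a=3.1801, h=7.3408
  candidates: C₊=(0.2272,4.2579) cross=46.688; C₋=(8.5263,-7.8531) cross=-46.688
  mode - wants cross < 0 → take C=(8.5263,-7.8531) (cross=-46.688)
ex = (C−B)/|BC| = (0.8466,-0.5322); ey = (0.5322,0.8466)
P = B + -3.02·ex + 2.13·ey = (0.3304,-0.1846)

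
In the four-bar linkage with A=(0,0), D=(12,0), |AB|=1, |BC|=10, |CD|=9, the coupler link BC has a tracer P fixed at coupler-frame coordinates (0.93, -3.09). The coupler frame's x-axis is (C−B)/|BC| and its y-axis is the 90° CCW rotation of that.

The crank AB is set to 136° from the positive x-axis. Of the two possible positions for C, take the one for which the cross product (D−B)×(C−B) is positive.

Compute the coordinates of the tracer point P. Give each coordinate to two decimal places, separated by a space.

A=(0,0), D=(12.00,0)
B = A + 1.00·(cos136°, sin136°) = (-0.7193, 0.6947)
|BD| = 12.7383
circle(B,10.00) ∩ circle(D,9.00): a=7.1149, h=7.0269
  candidates: C₊=(6.7682,7.3231) cross=89.511; C₋=(6.0018,-6.7098) cross=-89.511
  mode + wants cross > 0 → take C=(6.7682,7.3231) (cross=89.511)
ex = (C−B)/|BC| = (0.7488,0.6628); ey = (-0.6628,0.7488)
P = B + 0.93·ex + -3.09·ey = (2.0252,-1.0025)

2.03 -1.00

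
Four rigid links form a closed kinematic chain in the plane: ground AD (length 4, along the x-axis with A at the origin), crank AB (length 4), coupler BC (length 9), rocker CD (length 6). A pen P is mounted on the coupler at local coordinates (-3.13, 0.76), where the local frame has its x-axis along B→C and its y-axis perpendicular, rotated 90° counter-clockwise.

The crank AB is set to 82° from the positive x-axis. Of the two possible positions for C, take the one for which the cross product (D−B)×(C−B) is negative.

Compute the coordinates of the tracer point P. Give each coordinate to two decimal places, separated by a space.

A=(0,0), D=(4.00,0)
B = A + 4.00·(cos82°, sin82°) = (0.5567, 3.9611)
|BD| = 5.2485
circle(B,9.00) ∩ circle(D,6.00): a=6.9112, h=5.7650
  candidates: C₊=(9.4418,2.5273) cross=30.257; C₋=(0.7399,-5.0371) cross=-30.257
  mode - wants cross < 0 → take C=(0.7399,-5.0371) (cross=-30.257)
ex = (C−B)/|BC| = (0.0204,-0.9998); ey = (0.9998,0.0204)
P = B + -3.13·ex + 0.76·ey = (1.2528,7.1059)

1.25 7.11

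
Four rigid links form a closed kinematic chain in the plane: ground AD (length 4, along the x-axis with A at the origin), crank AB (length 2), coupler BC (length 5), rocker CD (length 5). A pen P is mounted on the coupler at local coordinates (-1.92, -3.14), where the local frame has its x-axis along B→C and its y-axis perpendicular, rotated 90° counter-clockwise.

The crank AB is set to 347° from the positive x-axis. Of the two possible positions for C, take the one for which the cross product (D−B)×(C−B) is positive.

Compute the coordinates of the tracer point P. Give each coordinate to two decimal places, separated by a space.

A=(0,0), D=(4.00,0)
B = A + 2.00·(cos347°, sin347°) = (1.9487, -0.4499)
|BD| = 2.1000
circle(B,5.00) ∩ circle(D,5.00): a=1.0500, h=4.8885
  candidates: C₊=(1.9271,4.5501) cross=10.266; C₋=(4.0217,-5.0000) cross=-10.266
  mode + wants cross > 0 → take C=(1.9271,4.5501) (cross=10.266)
ex = (C−B)/|BC| = (-0.0043,1.0000); ey = (-1.0000,-0.0043)
P = B + -1.92·ex + -3.14·ey = (5.0970,-2.3563)

5.10 -2.36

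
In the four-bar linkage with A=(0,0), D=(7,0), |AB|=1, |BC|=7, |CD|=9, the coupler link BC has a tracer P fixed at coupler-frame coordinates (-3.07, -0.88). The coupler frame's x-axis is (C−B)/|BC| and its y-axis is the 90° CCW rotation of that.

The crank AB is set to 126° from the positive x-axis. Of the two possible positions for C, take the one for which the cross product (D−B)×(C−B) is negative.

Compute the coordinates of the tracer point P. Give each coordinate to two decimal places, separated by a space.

-1.89 3.72

A=(0,0), D=(7.00,0)
B = A + 1.00·(cos126°, sin126°) = (-0.5878, 0.8090)
|BD| = 7.6308
circle(B,7.00) ∩ circle(D,9.00): a=1.7186, h=6.7857
  candidates: C₊=(1.8406,7.3743) cross=51.781; C₋=(0.4017,-6.1207) cross=-51.781
  mode - wants cross < 0 → take C=(0.4017,-6.1207) (cross=-51.781)
ex = (C−B)/|BC| = (0.1414,-0.9900); ey = (0.9900,0.1414)
P = B + -3.07·ex + -0.88·ey = (-1.8929,3.7238)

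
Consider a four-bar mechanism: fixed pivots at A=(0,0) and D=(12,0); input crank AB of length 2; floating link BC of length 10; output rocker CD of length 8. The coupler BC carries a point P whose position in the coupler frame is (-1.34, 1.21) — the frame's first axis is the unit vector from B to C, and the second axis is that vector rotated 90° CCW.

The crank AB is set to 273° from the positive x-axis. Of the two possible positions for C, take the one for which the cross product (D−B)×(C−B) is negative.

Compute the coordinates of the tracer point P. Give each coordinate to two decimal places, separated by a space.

-0.40 -0.26

A=(0,0), D=(12.00,0)
B = A + 2.00·(cos273°, sin273°) = (0.1047, -1.9973)
|BD| = 12.0618
circle(B,10.00) ∩ circle(D,8.00): a=7.5232, h=6.5879
  candidates: C₊=(6.4332,5.7455) cross=79.463; C₋=(8.6149,-7.2485) cross=-79.463
  mode - wants cross < 0 → take C=(8.6149,-7.2485) (cross=-79.463)
ex = (C−B)/|BC| = (0.8510,-0.5251); ey = (0.5251,0.8510)
P = B + -1.34·ex + 1.21·ey = (-0.4003,-0.2639)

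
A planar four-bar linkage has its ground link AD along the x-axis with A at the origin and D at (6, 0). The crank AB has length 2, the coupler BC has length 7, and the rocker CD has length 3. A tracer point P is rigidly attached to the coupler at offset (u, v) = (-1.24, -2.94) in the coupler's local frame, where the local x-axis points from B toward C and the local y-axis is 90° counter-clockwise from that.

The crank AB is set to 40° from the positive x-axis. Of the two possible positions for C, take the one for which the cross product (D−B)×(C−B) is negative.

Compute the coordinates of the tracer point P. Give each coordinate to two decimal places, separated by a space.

-1.17 -0.42

A=(0,0), D=(6.00,0)
B = A + 2.00·(cos40°, sin40°) = (1.5321, 1.2856)
|BD| = 4.6492
circle(B,7.00) ∩ circle(D,3.00): a=6.6264, h=2.2562
  candidates: C₊=(8.5240,1.6215) cross=10.490; C₋=(7.2763,-2.7150) cross=-10.490
  mode - wants cross < 0 → take C=(7.2763,-2.7150) (cross=-10.490)
ex = (C−B)/|BC| = (0.8206,-0.5715); ey = (0.5715,0.8206)
P = B + -1.24·ex + -2.94·ey = (-1.1657,-0.4183)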